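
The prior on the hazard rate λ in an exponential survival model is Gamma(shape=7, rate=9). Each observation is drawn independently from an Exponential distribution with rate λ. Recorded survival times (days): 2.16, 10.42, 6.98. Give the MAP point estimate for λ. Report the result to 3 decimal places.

The Exponential(rate=λ) likelihood is ∝ λ^n e^(−λΣtᵢ). Here n = 3 and Σtᵢ = 2.16 + 10.42 + 6.98 = 19.56.
Posterior ∝ λ^6e^(−9λ) · λ^3e^(−19.56λ) = λ^9e^(−28.56λ), i.e. Gamma(10, 28.56).
Mode = (a−1)/b = 9/28.56 ≈ 0.315.

λ̂_MAP = 0.315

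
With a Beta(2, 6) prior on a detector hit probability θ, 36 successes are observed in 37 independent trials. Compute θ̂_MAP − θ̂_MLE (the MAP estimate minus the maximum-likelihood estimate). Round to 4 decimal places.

Posterior is Beta(38, 7); MAP = (38−1)/(45−2) = 37/43 ≈ 0.86047.
MLE ignores the prior: θ̂_MLE = k/n = 36/37 ≈ 0.97297.
Difference = 37/43 − 36/37 = -179/1591 ≈ -0.1125.

MAP − MLE = -0.1125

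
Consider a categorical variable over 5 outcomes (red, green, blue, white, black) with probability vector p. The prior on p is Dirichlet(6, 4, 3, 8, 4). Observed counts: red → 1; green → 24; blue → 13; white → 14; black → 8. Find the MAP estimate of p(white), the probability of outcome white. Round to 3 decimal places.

The posterior is Dirichlet(αᵢ + nᵢ) = Dirichlet(7, 28, 16, 22, 12).
For a Dirichlet(a₁,…,a_K) with all aᵢ > 1, the mode has j-th component (aⱼ − 1)/(Σaᵢ − K).
Here Σaᵢ = 85 and K = 5, so p(white) = (22 − 1)/(85 − 5) = 21/80 ≈ 0.263.

MAP estimate of p(white) = 0.263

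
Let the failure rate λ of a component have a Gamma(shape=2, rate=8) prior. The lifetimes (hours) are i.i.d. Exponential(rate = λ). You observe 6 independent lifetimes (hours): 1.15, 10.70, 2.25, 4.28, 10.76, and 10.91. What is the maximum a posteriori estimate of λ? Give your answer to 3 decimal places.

λ̂_MAP = 0.146

The Exponential(rate=λ) likelihood is ∝ λ^n e^(−λΣtᵢ). Here n = 6 and Σtᵢ = 1.15 + 10.70 + 2.25 + 4.28 + 10.76 + 10.91 = 40.05.
Posterior ∝ λe^(−8λ) · λ^6e^(−40.05λ) = λ^7e^(−48.05λ), i.e. Gamma(8, 48.05).
Mode = (a−1)/b = 7/48.05 ≈ 0.146.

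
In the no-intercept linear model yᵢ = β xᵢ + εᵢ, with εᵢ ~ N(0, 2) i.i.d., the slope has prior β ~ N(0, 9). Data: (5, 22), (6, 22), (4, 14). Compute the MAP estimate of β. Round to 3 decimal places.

log p(β | y) = −Σ(yᵢ − βxᵢ)²/(2·2) − β²/(2·9) + const.
Setting the derivative to zero: Σxᵢ(yᵢ − βxᵢ)/2 − β/9 = 0, so β = Σxᵢyᵢ / (Σxᵢ² + σ²/τ²).
Σxᵢyᵢ = 5·22 + 6·22 + 4·14 = 298; Σxᵢ² = 77; σ²/τ² = 2/9.
β̂_MAP = 298 / (77 + 2/9) = 298/(695/9) = 2682/695 ≈ 3.859.

β̂_MAP = 3.859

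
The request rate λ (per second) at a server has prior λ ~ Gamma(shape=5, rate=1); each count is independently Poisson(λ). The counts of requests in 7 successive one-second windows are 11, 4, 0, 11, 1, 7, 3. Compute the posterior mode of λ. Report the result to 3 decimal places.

λ̂_MAP = 5.125

Σxᵢ = 11+4+0+11+1+7+3 = 37, with n = 7.
Posterior ∝ λ^4e^(−1λ) · λ^37e^(−7λ) = λ^41e^(−8λ), i.e. Gamma(shape=42, rate=8).
The mode of a Gamma(a, b) with a ≥ 1 (shape–rate) is (a−1)/b = 41/8 ≈ 5.125.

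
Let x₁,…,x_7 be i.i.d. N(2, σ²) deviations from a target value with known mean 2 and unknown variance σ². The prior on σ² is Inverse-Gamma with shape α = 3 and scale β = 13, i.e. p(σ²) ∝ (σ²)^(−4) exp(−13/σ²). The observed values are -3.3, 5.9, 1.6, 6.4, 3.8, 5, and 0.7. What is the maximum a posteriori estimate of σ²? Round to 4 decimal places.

σ̂²_MAP = 6.8500

Sum of squared deviations about the known mean: SS = (-3.3−2)² + (5.9−2)² + (1.6−2)² + (6.4−2)² + (3.8−2)² + (5−2)² + (0.7−2)² = 76.75.
The Normal likelihood contributes (σ²)^(−n/2) exp(−SS/(2σ²)), so the posterior is Inverse-Gamma(α + n/2, β + SS/2) = Inverse-Gamma(6.5, 51.375).
The mode of Inverse-Gamma(a, b) is b/(a+1) = 51.375/7.5 ≈ 6.8500.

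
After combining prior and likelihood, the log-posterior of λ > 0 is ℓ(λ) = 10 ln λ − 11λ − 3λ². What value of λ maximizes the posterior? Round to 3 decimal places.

ℓ'(λ) = 10/λ − 11 − 6λ. Setting this to zero and multiplying by λ: 6λ² + 11λ − 10 = 0.
λ = (−11 + √(11² + 4·6·10)) / (2·6) = (−11 + √361) / 12 = (−11 + 19)/12 = 2/3.
ℓ''(λ) = −10/λ² − 6 < 0, confirming a maximum.

λ̂_MAP = 0.667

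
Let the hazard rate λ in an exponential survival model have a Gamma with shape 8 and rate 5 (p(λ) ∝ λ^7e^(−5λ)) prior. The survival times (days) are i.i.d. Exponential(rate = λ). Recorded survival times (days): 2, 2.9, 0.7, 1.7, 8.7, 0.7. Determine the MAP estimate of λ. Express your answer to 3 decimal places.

λ̂_MAP = 0.599

The Exponential(rate=λ) likelihood is ∝ λ^n e^(−λΣtᵢ). Here n = 6 and Σtᵢ = 2 + 2.9 + 0.7 + 1.7 + 8.7 + 0.7 = 16.7.
Posterior ∝ λ^7e^(−5λ) · λ^6e^(−16.7λ) = λ^13e^(−21.7λ), i.e. Gamma(14, 21.7).
Mode = (a−1)/b = 13/21.7 ≈ 0.599.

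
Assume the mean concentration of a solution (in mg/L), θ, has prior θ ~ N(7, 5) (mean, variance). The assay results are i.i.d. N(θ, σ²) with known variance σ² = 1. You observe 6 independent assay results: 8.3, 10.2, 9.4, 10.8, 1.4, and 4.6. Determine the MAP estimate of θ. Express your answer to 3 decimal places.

θ̂_MAP = 7.435

n = 6; x̄ = (8.3 + 10.2 + 9.4 + 10.8 + 1.4 + 4.6)/6 = 44.7/6 = 7.45.
For a Normal prior and Normal likelihood with known variance, the posterior is Normal; its mode equals its mean, the precision-weighted average.
Prior precision 1/σ₀² = 1/5 = 0.2; data precision n/σ² = 6/1 = 6.
θ̂ = (0.2·7 + 6·7.45) / (0.2 + 6) = 46.1/6.2 = 461/62 ≈ 7.435.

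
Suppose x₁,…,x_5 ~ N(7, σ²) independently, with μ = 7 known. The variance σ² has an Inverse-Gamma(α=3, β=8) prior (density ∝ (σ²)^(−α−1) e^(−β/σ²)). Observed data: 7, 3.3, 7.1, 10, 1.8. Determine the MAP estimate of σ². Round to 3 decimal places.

σ̂²_MAP = 5.057

Sum of squared deviations about the known mean: SS = (7−7)² + (3.3−7)² + (7.1−7)² + (10−7)² + (1.8−7)² = 49.74.
The Normal likelihood contributes (σ²)^(−n/2) exp(−SS/(2σ²)), so the posterior is Inverse-Gamma(α + n/2, β + SS/2) = Inverse-Gamma(5.5, 32.87).
The mode of Inverse-Gamma(a, b) is b/(a+1) = 32.87/6.5 ≈ 5.057.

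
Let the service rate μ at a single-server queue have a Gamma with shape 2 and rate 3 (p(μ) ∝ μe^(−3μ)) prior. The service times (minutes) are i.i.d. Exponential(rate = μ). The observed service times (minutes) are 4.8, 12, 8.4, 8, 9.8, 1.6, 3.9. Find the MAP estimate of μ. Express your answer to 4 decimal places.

The Exponential(rate=μ) likelihood is ∝ μ^n e^(−μΣtᵢ). Here n = 7 and Σtᵢ = 4.8 + 12 + 8.4 + 8 + 9.8 + 1.6 + 3.9 = 48.5.
Posterior ∝ μe^(−3μ) · μ^7e^(−48.5μ) = μ^8e^(−51.5μ), i.e. Gamma(9, 51.5).
Mode = (a−1)/b = 8/51.5 ≈ 0.1553.

μ̂_MAP = 0.1553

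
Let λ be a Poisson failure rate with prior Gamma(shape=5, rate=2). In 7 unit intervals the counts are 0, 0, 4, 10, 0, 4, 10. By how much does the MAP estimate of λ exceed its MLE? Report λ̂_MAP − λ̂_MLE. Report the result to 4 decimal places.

Σxᵢ = 28. Posterior is Gamma(33, 9); MAP = (33−1)/9 = 32/9 ≈ 3.55556.
MLE = x̄ = 28/7 ≈ 4.00000.
Difference = 32/9 − 28/7 = -4/9 ≈ -0.4444.

MAP − MLE = -0.4444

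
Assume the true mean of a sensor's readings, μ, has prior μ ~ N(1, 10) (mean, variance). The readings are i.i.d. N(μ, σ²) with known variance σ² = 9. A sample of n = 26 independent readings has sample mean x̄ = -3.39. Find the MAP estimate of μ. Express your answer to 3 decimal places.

n = 26, x̄ = -3.39.
For a Normal prior and Normal likelihood with known variance, the posterior is Normal; its mode equals its mean, the precision-weighted average.
Prior precision 1/σ₀² = 1/10 = 0.1; data precision n/σ² = 26/9.
μ̂ = (0.1·1 + (26/9)·(-3.39)) / (0.1 + 26/9) = (-727/75)/(269/90) = -4362/1345 ≈ -3.243.

μ̂_MAP = -3.243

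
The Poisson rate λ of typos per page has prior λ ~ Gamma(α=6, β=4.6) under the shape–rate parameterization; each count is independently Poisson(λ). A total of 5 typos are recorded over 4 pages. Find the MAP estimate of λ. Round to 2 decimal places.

λ̂_MAP = 1.16

Σxᵢ = 5, n = 4.
Posterior ∝ λ^5e^(−4.6λ) · λ^5e^(−4λ) = λ^10e^(−8.6λ), i.e. Gamma(shape=11, rate=8.6).
The mode of a Gamma(a, b) with a ≥ 1 (shape–rate) is (a−1)/b = 10/8.6 ≈ 1.16.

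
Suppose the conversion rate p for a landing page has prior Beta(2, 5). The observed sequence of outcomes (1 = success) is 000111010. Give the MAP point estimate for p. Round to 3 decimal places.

Prior: Beta(2, 5).
Data: 4 successes in 9 trials (from the sequence). The binomial likelihood contributes p^4(1−p)^5, so the posterior is Beta(2+4, 5+5) = Beta(6, 10).
For Beta(a, b) with a, b > 1 the mode is (a−1)/(a+b−2) = 5/14 ≈ 0.357.

p̂_MAP = 0.357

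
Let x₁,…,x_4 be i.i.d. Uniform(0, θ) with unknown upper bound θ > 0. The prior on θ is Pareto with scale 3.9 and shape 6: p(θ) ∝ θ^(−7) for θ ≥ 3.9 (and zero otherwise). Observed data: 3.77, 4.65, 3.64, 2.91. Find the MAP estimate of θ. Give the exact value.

The Uniform(0, θ) likelihood is θ^(−n) for θ ≥ max(xᵢ), zero otherwise. Here max(xᵢ) = 4.65.
Posterior ∝ θ^(−7) · θ^(−4) = θ^(−11) on θ ≥ max(3.9, 4.65) = 4.65.
This density is strictly decreasing in θ, so the posterior mode lies at the lower boundary of the support.

θ̂_MAP = 4.65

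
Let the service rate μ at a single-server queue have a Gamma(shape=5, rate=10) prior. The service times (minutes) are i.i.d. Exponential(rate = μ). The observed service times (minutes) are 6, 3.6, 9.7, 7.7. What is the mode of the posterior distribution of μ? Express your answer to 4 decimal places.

The Exponential(rate=μ) likelihood is ∝ μ^n e^(−μΣtᵢ). Here n = 4 and Σtᵢ = 6 + 3.6 + 9.7 + 7.7 = 27.
Posterior ∝ μ^4e^(−10μ) · μ^4e^(−27μ) = μ^8e^(−37μ), i.e. Gamma(9, 37).
Mode = (a−1)/b = 8/37 ≈ 0.2162.

μ̂_MAP = 0.2162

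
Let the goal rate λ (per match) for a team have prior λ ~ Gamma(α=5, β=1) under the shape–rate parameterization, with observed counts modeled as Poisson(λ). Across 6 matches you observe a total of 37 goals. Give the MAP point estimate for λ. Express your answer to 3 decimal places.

Σxᵢ = 37, n = 6.
Posterior ∝ λ^4e^(−1λ) · λ^37e^(−6λ) = λ^41e^(−7λ), i.e. Gamma(shape=42, rate=7).
The mode of a Gamma(a, b) with a ≥ 1 (shape–rate) is (a−1)/b = 41/7 ≈ 5.857.

λ̂_MAP = 5.857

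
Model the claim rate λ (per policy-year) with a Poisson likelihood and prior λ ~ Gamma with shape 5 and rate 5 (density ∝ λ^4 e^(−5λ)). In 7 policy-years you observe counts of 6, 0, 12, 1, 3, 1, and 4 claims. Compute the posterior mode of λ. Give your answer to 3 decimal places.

λ̂_MAP = 2.583

Σxᵢ = 6+0+12+1+3+1+4 = 27, with n = 7.
Posterior ∝ λ^4e^(−5λ) · λ^27e^(−7λ) = λ^31e^(−12λ), i.e. Gamma(shape=32, rate=12).
The mode of a Gamma(a, b) with a ≥ 1 (shape–rate) is (a−1)/b = 31/12 ≈ 2.583.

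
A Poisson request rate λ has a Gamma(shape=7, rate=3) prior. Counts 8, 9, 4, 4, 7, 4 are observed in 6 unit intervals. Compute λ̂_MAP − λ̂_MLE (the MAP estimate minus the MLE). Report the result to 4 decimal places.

Σxᵢ = 36. Posterior is Gamma(43, 9); MAP = (43−1)/9 = 42/9 ≈ 4.66667.
MLE = x̄ = 36/6 ≈ 6.00000.
Difference = 42/9 − 36/6 = -4/3 ≈ -1.3333.

MAP − MLE = -1.3333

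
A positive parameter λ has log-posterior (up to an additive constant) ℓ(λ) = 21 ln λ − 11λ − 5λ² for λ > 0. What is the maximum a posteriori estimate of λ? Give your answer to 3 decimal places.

λ̂_MAP = 1.000

ℓ'(λ) = 21/λ − 11 − 10λ. Setting this to zero and multiplying by λ: 10λ² + 11λ − 21 = 0.
λ = (−11 + √(11² + 4·10·21)) / (2·10) = (−11 + √961) / 20 = (−11 + 31)/20 = 1.
ℓ''(λ) = −21/λ² − 10 < 0, confirming a maximum.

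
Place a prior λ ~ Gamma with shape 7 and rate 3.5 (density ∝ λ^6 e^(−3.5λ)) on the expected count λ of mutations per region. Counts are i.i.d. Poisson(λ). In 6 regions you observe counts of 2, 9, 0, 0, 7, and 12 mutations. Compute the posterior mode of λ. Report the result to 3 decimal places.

Σxᵢ = 2+9+0+0+7+12 = 30, with n = 6.
Posterior ∝ λ^6e^(−3.5λ) · λ^30e^(−6λ) = λ^36e^(−9.5λ), i.e. Gamma(shape=37, rate=9.5).
The mode of a Gamma(a, b) with a ≥ 1 (shape–rate) is (a−1)/b = 36/9.5 ≈ 3.789.

λ̂_MAP = 3.789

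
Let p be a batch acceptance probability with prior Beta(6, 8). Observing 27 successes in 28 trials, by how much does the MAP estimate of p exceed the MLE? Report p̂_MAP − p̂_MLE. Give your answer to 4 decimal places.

Posterior is Beta(33, 9); MAP = (33−1)/(42−2) = 32/40 ≈ 0.80000.
MLE ignores the prior: p̂_MLE = k/n = 27/28 ≈ 0.96429.
Difference = 32/40 − 27/28 = -23/140 ≈ -0.1643.

MAP − MLE = -0.1643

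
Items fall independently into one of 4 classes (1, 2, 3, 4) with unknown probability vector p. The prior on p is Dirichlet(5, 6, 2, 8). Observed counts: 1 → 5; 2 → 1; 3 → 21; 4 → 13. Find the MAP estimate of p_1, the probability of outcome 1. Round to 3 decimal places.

MAP estimate: 0.158

The posterior is Dirichlet(αᵢ + nᵢ) = Dirichlet(10, 7, 23, 21).
For a Dirichlet(a₁,…,a_K) with all aᵢ > 1, the mode has j-th component (aⱼ − 1)/(Σaᵢ − K).
Here Σaᵢ = 61 and K = 4, so p_1 = (10 − 1)/(61 − 4) = 9/57 ≈ 0.158.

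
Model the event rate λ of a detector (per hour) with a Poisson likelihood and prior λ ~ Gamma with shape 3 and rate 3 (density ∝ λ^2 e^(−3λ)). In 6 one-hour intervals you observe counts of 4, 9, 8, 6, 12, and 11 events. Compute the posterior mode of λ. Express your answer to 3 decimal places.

Σxᵢ = 4+9+8+6+12+11 = 50, with n = 6.
Posterior ∝ λ^2e^(−3λ) · λ^50e^(−6λ) = λ^52e^(−9λ), i.e. Gamma(shape=53, rate=9).
The mode of a Gamma(a, b) with a ≥ 1 (shape–rate) is (a−1)/b = 52/9 ≈ 5.778.

λ̂_MAP = 5.778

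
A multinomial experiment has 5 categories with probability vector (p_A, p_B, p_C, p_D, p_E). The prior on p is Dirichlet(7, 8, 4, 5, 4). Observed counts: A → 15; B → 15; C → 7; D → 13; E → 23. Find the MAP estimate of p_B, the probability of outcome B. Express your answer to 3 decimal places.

The posterior is Dirichlet(αᵢ + nᵢ) = Dirichlet(22, 23, 11, 18, 27).
For a Dirichlet(a₁,…,a_K) with all aᵢ > 1, the mode has j-th component (aⱼ − 1)/(Σaᵢ − K).
Here Σaᵢ = 101 and K = 5, so p_B = (23 − 1)/(101 − 5) = 22/96 ≈ 0.229.

MAP estimate of p_B = 0.229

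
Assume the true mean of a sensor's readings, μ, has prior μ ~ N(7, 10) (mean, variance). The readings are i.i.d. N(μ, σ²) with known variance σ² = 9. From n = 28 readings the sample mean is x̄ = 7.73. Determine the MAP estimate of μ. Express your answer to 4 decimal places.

n = 28, x̄ = 7.73.
For a Normal prior and Normal likelihood with known variance, the posterior is Normal; its mode equals its mean, the precision-weighted average.
Prior precision 1/σ₀² = 1/10 = 0.1; data precision n/σ² = 28/9.
μ̂ = (0.1·7 + (28/9)·7.73) / (0.1 + 28/9) = (11137/450)/(289/90) = 11137/1445 ≈ 7.7073.

μ̂_MAP = 7.7073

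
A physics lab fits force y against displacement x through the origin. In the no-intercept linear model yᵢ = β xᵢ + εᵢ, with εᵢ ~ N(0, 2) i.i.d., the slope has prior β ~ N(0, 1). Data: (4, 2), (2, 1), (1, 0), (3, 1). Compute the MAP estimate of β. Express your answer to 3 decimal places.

log p(β | y) = −Σ(yᵢ − βxᵢ)²/(2·2) − β²/(2·1) + const.
Setting the derivative to zero: Σxᵢ(yᵢ − βxᵢ)/2 − β/1 = 0, so β = Σxᵢyᵢ / (Σxᵢ² + σ²/τ²).
Σxᵢyᵢ = 4·2 + 2·1 + 1·0 + 3·1 = 13; Σxᵢ² = 30; σ²/τ² = 2.
β̂_MAP = 13 / (30 + 2) = 13/32 ≈ 0.406.

β̂_MAP = 0.406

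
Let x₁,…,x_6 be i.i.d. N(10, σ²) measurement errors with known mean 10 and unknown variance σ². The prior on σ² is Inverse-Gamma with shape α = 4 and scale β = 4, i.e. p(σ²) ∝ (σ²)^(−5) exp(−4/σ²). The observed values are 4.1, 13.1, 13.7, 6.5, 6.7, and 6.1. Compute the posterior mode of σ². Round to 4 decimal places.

Sum of squared deviations about the known mean: SS = (4.1−10)² + (13.1−10)² + (13.7−10)² + (6.5−10)² + (6.7−10)² + (6.1−10)² = 96.46.
The Normal likelihood contributes (σ²)^(−n/2) exp(−SS/(2σ²)), so the posterior is Inverse-Gamma(α + n/2, β + SS/2) = Inverse-Gamma(7, 52.23).
The mode of Inverse-Gamma(a, b) is b/(a+1) = 52.23/8 ≈ 6.5288.

σ̂²_MAP = 6.5288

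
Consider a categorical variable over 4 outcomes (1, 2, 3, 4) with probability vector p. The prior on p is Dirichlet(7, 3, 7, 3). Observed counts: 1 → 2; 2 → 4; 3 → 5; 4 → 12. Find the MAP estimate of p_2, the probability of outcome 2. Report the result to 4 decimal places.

MAP estimate: 0.1538

The posterior is Dirichlet(αᵢ + nᵢ) = Dirichlet(9, 7, 12, 15).
For a Dirichlet(a₁,…,a_K) with all aᵢ > 1, the mode has j-th component (aⱼ − 1)/(Σaᵢ − K).
Here Σaᵢ = 43 and K = 4, so p_2 = (7 − 1)/(43 − 4) = 6/39 ≈ 0.1538.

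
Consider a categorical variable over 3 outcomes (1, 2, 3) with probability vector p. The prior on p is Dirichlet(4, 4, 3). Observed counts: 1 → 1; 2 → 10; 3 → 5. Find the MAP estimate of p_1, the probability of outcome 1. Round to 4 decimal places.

MAP estimate: 0.1667

The posterior is Dirichlet(αᵢ + nᵢ) = Dirichlet(5, 14, 8).
For a Dirichlet(a₁,…,a_K) with all aᵢ > 1, the mode has j-th component (aⱼ − 1)/(Σaᵢ − K).
Here Σaᵢ = 27 and K = 3, so p_1 = (5 − 1)/(27 − 3) = 4/24 ≈ 0.1667.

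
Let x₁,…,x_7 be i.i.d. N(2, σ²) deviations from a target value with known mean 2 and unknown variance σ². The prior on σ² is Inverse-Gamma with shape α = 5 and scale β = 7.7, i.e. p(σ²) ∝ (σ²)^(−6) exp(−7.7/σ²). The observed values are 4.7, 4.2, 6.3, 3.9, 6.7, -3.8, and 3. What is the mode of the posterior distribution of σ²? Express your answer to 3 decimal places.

Sum of squared deviations about the known mean: SS = (4.7−2)² + (4.2−2)² + (6.3−2)² + (3.9−2)² + (6.7−2)² + (-3.8−2)² + (3−2)² = 90.96.
The Normal likelihood contributes (σ²)^(−n/2) exp(−SS/(2σ²)), so the posterior is Inverse-Gamma(α + n/2, β + SS/2) = Inverse-Gamma(8.5, 53.18).
The mode of Inverse-Gamma(a, b) is b/(a+1) = 53.18/9.5 ≈ 5.598.

σ̂²_MAP = 5.598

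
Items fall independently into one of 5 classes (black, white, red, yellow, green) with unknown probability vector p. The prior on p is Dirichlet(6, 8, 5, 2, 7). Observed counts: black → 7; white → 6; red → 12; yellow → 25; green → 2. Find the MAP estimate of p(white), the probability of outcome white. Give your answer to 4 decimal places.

MAP estimate of p(white) = 0.1733

The posterior is Dirichlet(αᵢ + nᵢ) = Dirichlet(13, 14, 17, 27, 9).
For a Dirichlet(a₁,…,a_K) with all aᵢ > 1, the mode has j-th component (aⱼ − 1)/(Σaᵢ − K).
Here Σaᵢ = 80 and K = 5, so p(white) = (14 − 1)/(80 − 5) = 13/75 ≈ 0.1733.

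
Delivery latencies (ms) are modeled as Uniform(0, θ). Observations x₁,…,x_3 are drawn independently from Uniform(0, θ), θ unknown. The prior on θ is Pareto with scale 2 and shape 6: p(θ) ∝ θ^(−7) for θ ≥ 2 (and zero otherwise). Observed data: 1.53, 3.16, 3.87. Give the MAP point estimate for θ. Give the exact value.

θ̂_MAP = 3.87

The Uniform(0, θ) likelihood is θ^(−n) for θ ≥ max(xᵢ), zero otherwise. Here max(xᵢ) = 3.87.
Posterior ∝ θ^(−7) · θ^(−3) = θ^(−10) on θ ≥ max(2, 3.87) = 3.87.
This density is strictly decreasing in θ, so the posterior mode lies at the lower boundary of the support.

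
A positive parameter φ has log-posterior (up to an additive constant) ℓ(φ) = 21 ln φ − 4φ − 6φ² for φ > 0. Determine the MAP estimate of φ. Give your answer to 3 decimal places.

ℓ'(φ) = 21/φ − 4 − 12φ. Setting this to zero and multiplying by φ: 12φ² + 4φ − 21 = 0.
φ = (−4 + √(4² + 4·12·21)) / (2·12) = (−4 + √1024) / 24 = (−4 + 32)/24 = 7/6.
ℓ''(φ) = −21/φ² − 12 < 0, confirming a maximum.

φ̂_MAP = 1.167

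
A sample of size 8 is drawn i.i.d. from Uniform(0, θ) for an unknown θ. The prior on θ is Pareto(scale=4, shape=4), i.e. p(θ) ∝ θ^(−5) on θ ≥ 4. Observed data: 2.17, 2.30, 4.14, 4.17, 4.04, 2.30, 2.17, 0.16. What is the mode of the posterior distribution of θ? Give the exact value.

The Uniform(0, θ) likelihood is θ^(−n) for θ ≥ max(xᵢ), zero otherwise. Here max(xᵢ) = 4.17.
Posterior ∝ θ^(−5) · θ^(−8) = θ^(−13) on θ ≥ max(4, 4.17) = 4.17.
This density is strictly decreasing in θ, so the posterior mode lies at the lower boundary of the support.

θ̂_MAP = 4.17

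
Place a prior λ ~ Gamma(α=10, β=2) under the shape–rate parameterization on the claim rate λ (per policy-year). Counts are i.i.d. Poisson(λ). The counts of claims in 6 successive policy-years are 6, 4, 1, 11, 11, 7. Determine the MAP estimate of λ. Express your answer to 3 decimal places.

λ̂_MAP = 6.125

Σxᵢ = 6+4+1+11+11+7 = 40, with n = 6.
Posterior ∝ λ^9e^(−2λ) · λ^40e^(−6λ) = λ^49e^(−8λ), i.e. Gamma(shape=50, rate=8).
The mode of a Gamma(a, b) with a ≥ 1 (shape–rate) is (a−1)/b = 49/8 ≈ 6.125.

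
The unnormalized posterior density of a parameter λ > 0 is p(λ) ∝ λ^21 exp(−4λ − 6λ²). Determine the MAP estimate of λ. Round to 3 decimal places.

ℓ'(λ) = 21/λ − 4 − 12λ. Setting this to zero and multiplying by λ: 12λ² + 4λ − 21 = 0.
λ = (−4 + √(4² + 4·12·21)) / (2·12) = (−4 + √1024) / 24 = (−4 + 32)/24 = 7/6.
ℓ''(λ) = −21/λ² − 12 < 0, confirming a maximum.

λ̂_MAP = 1.167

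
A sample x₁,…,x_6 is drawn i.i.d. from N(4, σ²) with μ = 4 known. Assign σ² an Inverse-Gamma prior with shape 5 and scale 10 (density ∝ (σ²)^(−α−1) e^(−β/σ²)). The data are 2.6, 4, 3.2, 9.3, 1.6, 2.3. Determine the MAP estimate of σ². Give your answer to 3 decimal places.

Sum of squared deviations about the known mean: SS = (2.6−4)² + (4−4)² + (3.2−4)² + (9.3−4)² + (1.6−4)² + (2.3−4)² = 39.34.
The Normal likelihood contributes (σ²)^(−n/2) exp(−SS/(2σ²)), so the posterior is Inverse-Gamma(α + n/2, β + SS/2) = Inverse-Gamma(8, 29.67).
The mode of Inverse-Gamma(a, b) is b/(a+1) = 29.67/9 ≈ 3.297.

σ̂²_MAP = 3.297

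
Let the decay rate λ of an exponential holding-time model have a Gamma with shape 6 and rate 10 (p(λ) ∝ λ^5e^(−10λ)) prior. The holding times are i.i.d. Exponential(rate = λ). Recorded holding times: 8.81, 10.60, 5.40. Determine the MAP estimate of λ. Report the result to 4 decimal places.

λ̂_MAP = 0.2298

The Exponential(rate=λ) likelihood is ∝ λ^n e^(−λΣtᵢ). Here n = 3 and Σtᵢ = 8.81 + 10.60 + 5.40 = 24.81.
Posterior ∝ λ^5e^(−10λ) · λ^3e^(−24.81λ) = λ^8e^(−34.81λ), i.e. Gamma(9, 34.81).
Mode = (a−1)/b = 8/34.81 ≈ 0.2298.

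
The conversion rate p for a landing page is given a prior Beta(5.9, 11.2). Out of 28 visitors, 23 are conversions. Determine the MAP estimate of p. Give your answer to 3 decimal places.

p̂_MAP = 0.647

Prior: Beta(5.9, 11.2).
Data: 23 successes in 28 trials. The binomial likelihood contributes p^23(1−p)^5, so the posterior is Beta(5.9+23, 11.2+5) = Beta(28.9, 16.2).
For Beta(a, b) with a, b > 1 the mode is (a−1)/(a+b−2) = 27.9/43.1 ≈ 0.647.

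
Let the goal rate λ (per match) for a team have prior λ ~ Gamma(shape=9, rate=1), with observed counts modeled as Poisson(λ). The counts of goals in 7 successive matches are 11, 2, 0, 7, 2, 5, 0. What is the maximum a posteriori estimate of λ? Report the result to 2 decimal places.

Σxᵢ = 11+2+0+7+2+5+0 = 27, with n = 7.
Posterior ∝ λ^8e^(−1λ) · λ^27e^(−7λ) = λ^35e^(−8λ), i.e. Gamma(shape=36, rate=8).
The mode of a Gamma(a, b) with a ≥ 1 (shape–rate) is (a−1)/b = 35/8 ≈ 4.38.

λ̂_MAP = 4.38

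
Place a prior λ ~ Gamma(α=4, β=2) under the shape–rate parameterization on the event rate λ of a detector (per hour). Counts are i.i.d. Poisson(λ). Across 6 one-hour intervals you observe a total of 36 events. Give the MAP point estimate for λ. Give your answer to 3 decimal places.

λ̂_MAP = 4.875

Σxᵢ = 36, n = 6.
Posterior ∝ λ^3e^(−2λ) · λ^36e^(−6λ) = λ^39e^(−8λ), i.e. Gamma(shape=40, rate=8).
The mode of a Gamma(a, b) with a ≥ 1 (shape–rate) is (a−1)/b = 39/8 ≈ 4.875.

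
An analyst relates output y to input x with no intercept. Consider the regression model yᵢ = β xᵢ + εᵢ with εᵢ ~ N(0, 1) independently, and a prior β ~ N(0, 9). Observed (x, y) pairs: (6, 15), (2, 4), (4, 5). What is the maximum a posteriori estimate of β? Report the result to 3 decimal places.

β̂_MAP = 2.103

log p(β | y) = −Σ(yᵢ − βxᵢ)²/(2·1) − β²/(2·9) + const.
Setting the derivative to zero: Σxᵢ(yᵢ − βxᵢ)/1 − β/9 = 0, so β = Σxᵢyᵢ / (Σxᵢ² + σ²/τ²).
Σxᵢyᵢ = 6·15 + 2·4 + 4·5 = 118; Σxᵢ² = 56; σ²/τ² = 1/9.
β̂_MAP = 118 / (56 + 1/9) = 118/(505/9) = 1062/505 ≈ 2.103.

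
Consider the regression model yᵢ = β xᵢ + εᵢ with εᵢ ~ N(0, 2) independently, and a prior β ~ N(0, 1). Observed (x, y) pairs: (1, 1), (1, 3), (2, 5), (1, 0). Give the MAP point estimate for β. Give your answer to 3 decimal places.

β̂_MAP = 1.556

log p(β | y) = −Σ(yᵢ − βxᵢ)²/(2·2) − β²/(2·1) + const.
Setting the derivative to zero: Σxᵢ(yᵢ − βxᵢ)/2 − β/1 = 0, so β = Σxᵢyᵢ / (Σxᵢ² + σ²/τ²).
Σxᵢyᵢ = 1·1 + 1·3 + 2·5 + 1·0 = 14; Σxᵢ² = 7; σ²/τ² = 2.
β̂_MAP = 14 / (7 + 2) = 14/9 ≈ 1.556.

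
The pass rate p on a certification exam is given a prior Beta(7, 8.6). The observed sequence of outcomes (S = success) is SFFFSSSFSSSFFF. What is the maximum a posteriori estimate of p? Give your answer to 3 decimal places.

p̂_MAP = 0.471

Prior: Beta(7, 8.6).
Data: 7 successes in 14 trials (from the sequence). The binomial likelihood contributes p^7(1−p)^7, so the posterior is Beta(7+7, 8.6+7) = Beta(14, 15.6).
For Beta(a, b) with a, b > 1 the mode is (a−1)/(a+b−2) = 13/27.6 ≈ 0.471.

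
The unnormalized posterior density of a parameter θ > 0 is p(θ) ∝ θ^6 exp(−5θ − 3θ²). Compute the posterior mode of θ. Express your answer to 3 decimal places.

θ̂_MAP = 0.667

ℓ'(θ) = 6/θ − 5 − 6θ. Setting this to zero and multiplying by θ: 6θ² + 5θ − 6 = 0.
θ = (−5 + √(5² + 4·6·6)) / (2·6) = (−5 + √169) / 12 = (−5 + 13)/12 = 2/3.
ℓ''(θ) = −6/θ² − 6 < 0, confirming a maximum.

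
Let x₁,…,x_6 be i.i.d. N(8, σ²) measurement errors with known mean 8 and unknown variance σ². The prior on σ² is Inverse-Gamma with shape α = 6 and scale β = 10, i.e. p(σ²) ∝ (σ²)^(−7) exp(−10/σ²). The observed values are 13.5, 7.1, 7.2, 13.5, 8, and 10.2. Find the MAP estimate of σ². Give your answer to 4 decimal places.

Sum of squared deviations about the known mean: SS = (13.5−8)² + (7.1−8)² + (7.2−8)² + (13.5−8)² + (8−8)² + (10.2−8)² = 66.79.
The Normal likelihood contributes (σ²)^(−n/2) exp(−SS/(2σ²)), so the posterior is Inverse-Gamma(α + n/2, β + SS/2) = Inverse-Gamma(9, 43.395).
The mode of Inverse-Gamma(a, b) is b/(a+1) = 43.395/10 ≈ 4.3395.

σ̂²_MAP = 4.3395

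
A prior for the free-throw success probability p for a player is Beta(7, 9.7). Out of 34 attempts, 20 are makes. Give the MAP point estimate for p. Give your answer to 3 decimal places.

Prior: Beta(7, 9.7).
Data: 20 successes in 34 trials. The binomial likelihood contributes p^20(1−p)^14, so the posterior is Beta(7+20, 9.7+14) = Beta(27, 23.7).
For Beta(a, b) with a, b > 1 the mode is (a−1)/(a+b−2) = 26/48.7 ≈ 0.534.

p̂_MAP = 0.534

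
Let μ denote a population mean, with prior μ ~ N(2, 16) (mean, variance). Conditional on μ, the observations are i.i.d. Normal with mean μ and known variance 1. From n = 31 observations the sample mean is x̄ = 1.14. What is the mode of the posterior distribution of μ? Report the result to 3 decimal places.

μ̂_MAP = 1.142

n = 31, x̄ = 1.14.
For a Normal prior and Normal likelihood with known variance, the posterior is Normal; its mode equals its mean, the precision-weighted average.
Prior precision 1/σ₀² = 1/16 = 0.0625; data precision n/σ² = 31/1 = 31.
μ̂ = (0.0625·2 + 31·1.14) / (0.0625 + 31) = 35.465/31.0625 = 14186/12425 ≈ 1.142.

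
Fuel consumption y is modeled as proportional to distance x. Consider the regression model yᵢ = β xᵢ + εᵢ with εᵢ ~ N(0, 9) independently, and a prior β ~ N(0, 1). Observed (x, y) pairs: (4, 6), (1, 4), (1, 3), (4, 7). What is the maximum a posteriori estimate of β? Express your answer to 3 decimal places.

β̂_MAP = 1.372

log p(β | y) = −Σ(yᵢ − βxᵢ)²/(2·9) − β²/(2·1) + const.
Setting the derivative to zero: Σxᵢ(yᵢ − βxᵢ)/9 − β/1 = 0, so β = Σxᵢyᵢ / (Σxᵢ² + σ²/τ²).
Σxᵢyᵢ = 4·6 + 1·4 + 1·3 + 4·7 = 59; Σxᵢ² = 34; σ²/τ² = 9.
β̂_MAP = 59 / (34 + 9) = 59/43 ≈ 1.372.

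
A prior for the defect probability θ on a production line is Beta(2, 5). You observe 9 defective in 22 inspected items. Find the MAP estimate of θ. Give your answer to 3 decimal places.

Prior: Beta(2, 5).
Data: 9 successes in 22 trials. The binomial likelihood contributes θ^9(1−θ)^13, so the posterior is Beta(2+9, 5+13) = Beta(11, 18).
For Beta(a, b) with a, b > 1 the mode is (a−1)/(a+b−2) = 10/27 ≈ 0.370.

θ̂_MAP = 0.370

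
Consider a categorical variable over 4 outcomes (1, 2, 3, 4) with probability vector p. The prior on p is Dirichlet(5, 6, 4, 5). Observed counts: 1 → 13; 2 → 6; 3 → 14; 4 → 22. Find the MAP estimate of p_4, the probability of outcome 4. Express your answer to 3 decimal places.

The posterior is Dirichlet(αᵢ + nᵢ) = Dirichlet(18, 12, 18, 27).
For a Dirichlet(a₁,…,a_K) with all aᵢ > 1, the mode has j-th component (aⱼ − 1)/(Σaᵢ − K).
Here Σaᵢ = 75 and K = 4, so p_4 = (27 − 1)/(75 − 4) = 26/71 ≈ 0.366.

MAP estimate: 0.366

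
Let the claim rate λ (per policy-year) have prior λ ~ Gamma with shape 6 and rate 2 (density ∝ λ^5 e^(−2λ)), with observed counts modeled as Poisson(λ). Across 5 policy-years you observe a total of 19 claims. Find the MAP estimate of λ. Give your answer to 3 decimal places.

λ̂_MAP = 3.429

Σxᵢ = 19, n = 5.
Posterior ∝ λ^5e^(−2λ) · λ^19e^(−5λ) = λ^24e^(−7λ), i.e. Gamma(shape=25, rate=7).
The mode of a Gamma(a, b) with a ≥ 1 (shape–rate) is (a−1)/b = 24/7 ≈ 3.429.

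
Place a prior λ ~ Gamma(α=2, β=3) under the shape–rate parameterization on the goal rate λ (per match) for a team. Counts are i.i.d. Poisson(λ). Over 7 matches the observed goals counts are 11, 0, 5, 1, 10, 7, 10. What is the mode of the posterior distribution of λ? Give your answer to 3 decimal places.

Σxᵢ = 11+0+5+1+10+7+10 = 44, with n = 7.
Posterior ∝ λe^(−3λ) · λ^44e^(−7λ) = λ^45e^(−10λ), i.e. Gamma(shape=46, rate=10).
The mode of a Gamma(a, b) with a ≥ 1 (shape–rate) is (a−1)/b = 45/10 ≈ 4.500.

λ̂_MAP = 4.500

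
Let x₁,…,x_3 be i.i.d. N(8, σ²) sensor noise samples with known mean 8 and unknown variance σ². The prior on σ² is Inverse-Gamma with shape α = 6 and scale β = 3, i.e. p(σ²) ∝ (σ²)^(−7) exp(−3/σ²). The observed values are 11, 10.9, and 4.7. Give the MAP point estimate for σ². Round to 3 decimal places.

Sum of squared deviations about the known mean: SS = (11−8)² + (10.9−8)² + (4.7−8)² = 28.3.
The Normal likelihood contributes (σ²)^(−n/2) exp(−SS/(2σ²)), so the posterior is Inverse-Gamma(α + n/2, β + SS/2) = Inverse-Gamma(7.5, 17.15).
The mode of Inverse-Gamma(a, b) is b/(a+1) = 17.15/8.5 ≈ 2.018.

σ̂²_MAP = 2.018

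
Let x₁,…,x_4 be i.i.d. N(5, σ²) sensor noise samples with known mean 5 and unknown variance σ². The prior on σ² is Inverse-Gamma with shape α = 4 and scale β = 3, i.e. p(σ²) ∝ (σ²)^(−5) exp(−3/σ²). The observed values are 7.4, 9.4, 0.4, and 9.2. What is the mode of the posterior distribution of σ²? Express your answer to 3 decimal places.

Sum of squared deviations about the known mean: SS = (7.4−5)² + (9.4−5)² + (0.4−5)² + (9.2−5)² = 63.92.
The Normal likelihood contributes (σ²)^(−n/2) exp(−SS/(2σ²)), so the posterior is Inverse-Gamma(α + n/2, β + SS/2) = Inverse-Gamma(6, 34.96).
The mode of Inverse-Gamma(a, b) is b/(a+1) = 34.96/7 ≈ 4.994.

σ̂²_MAP = 4.994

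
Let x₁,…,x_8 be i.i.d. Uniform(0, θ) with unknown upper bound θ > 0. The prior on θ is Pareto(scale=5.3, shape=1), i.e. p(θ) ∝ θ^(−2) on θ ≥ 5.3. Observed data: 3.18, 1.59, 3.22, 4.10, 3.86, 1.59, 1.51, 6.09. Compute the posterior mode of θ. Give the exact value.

The Uniform(0, θ) likelihood is θ^(−n) for θ ≥ max(xᵢ), zero otherwise. Here max(xᵢ) = 6.09.
Posterior ∝ θ^(−2) · θ^(−8) = θ^(−10) on θ ≥ max(5.3, 6.09) = 6.09.
This density is strictly decreasing in θ, so the posterior mode lies at the lower boundary of the support.

θ̂_MAP = 6.09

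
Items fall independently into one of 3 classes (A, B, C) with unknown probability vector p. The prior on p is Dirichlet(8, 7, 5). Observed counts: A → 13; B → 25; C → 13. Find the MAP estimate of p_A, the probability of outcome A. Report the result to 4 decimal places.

MAP estimate of p_A = 0.2941

The posterior is Dirichlet(αᵢ + nᵢ) = Dirichlet(21, 32, 18).
For a Dirichlet(a₁,…,a_K) with all aᵢ > 1, the mode has j-th component (aⱼ − 1)/(Σaᵢ − K).
Here Σaᵢ = 71 and K = 3, so p_A = (21 − 1)/(71 − 3) = 20/68 ≈ 0.2941.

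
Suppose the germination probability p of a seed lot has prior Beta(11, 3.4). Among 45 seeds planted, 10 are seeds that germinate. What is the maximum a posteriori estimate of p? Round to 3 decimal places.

p̂_MAP = 0.348

Prior: Beta(11, 3.4).
Data: 10 successes in 45 trials. The binomial likelihood contributes p^10(1−p)^35, so the posterior is Beta(11+10, 3.4+35) = Beta(21, 38.4).
For Beta(a, b) with a, b > 1 the mode is (a−1)/(a+b−2) = 20/57.4 ≈ 0.348.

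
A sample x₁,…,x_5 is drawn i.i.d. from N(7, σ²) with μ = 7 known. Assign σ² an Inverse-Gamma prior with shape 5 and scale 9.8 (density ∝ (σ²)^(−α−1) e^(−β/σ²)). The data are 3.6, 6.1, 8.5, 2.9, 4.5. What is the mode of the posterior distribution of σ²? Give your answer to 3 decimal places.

σ̂²_MAP = 3.369

Sum of squared deviations about the known mean: SS = (3.6−7)² + (6.1−7)² + (8.5−7)² + (2.9−7)² + (4.5−7)² = 37.68.
The Normal likelihood contributes (σ²)^(−n/2) exp(−SS/(2σ²)), so the posterior is Inverse-Gamma(α + n/2, β + SS/2) = Inverse-Gamma(7.5, 28.64).
The mode of Inverse-Gamma(a, b) is b/(a+1) = 28.64/8.5 ≈ 3.369.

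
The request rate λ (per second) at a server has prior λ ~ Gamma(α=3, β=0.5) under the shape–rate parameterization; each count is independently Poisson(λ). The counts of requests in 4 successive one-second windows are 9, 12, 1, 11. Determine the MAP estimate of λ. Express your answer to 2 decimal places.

λ̂_MAP = 7.78

Σxᵢ = 9+12+1+11 = 33, with n = 4.
Posterior ∝ λ^2e^(−0.5λ) · λ^33e^(−4λ) = λ^35e^(−4.5λ), i.e. Gamma(shape=36, rate=4.5).
The mode of a Gamma(a, b) with a ≥ 1 (shape–rate) is (a−1)/b = 35/4.5 ≈ 7.78.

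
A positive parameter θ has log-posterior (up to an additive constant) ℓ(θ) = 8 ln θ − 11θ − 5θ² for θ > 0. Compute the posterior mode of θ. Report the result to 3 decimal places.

ℓ'(θ) = 8/θ − 11 − 10θ. Setting this to zero and multiplying by θ: 10θ² + 11θ − 8 = 0.
θ = (−11 + √(11² + 4·10·8)) / (2·10) = (−11 + √441) / 20 = (−11 + 21)/20 = 1/2.
ℓ''(θ) = −8/θ² − 10 < 0, confirming a maximum.

θ̂_MAP = 0.500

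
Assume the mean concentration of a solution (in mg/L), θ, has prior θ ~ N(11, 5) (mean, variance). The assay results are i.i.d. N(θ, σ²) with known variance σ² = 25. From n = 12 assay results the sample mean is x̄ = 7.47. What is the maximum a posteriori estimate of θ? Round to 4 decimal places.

θ̂_MAP = 8.5082

n = 12, x̄ = 7.47.
For a Normal prior and Normal likelihood with known variance, the posterior is Normal; its mode equals its mean, the precision-weighted average.
Prior precision 1/σ₀² = 1/5 = 0.2; data precision n/σ² = 12/25 = 0.48.
θ̂ = (0.2·11 + 0.48·7.47) / (0.2 + 0.48) = 5.7856/0.68 = 3616/425 ≈ 8.5082.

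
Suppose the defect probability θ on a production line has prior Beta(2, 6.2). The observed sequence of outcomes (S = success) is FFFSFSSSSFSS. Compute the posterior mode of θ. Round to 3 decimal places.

Prior: Beta(2, 6.2).
Data: 7 successes in 12 trials (from the sequence). The binomial likelihood contributes θ^7(1−θ)^5, so the posterior is Beta(2+7, 6.2+5) = Beta(9, 11.2).
For Beta(a, b) with a, b > 1 the mode is (a−1)/(a+b−2) = 8/18.2 ≈ 0.440.

θ̂_MAP = 0.440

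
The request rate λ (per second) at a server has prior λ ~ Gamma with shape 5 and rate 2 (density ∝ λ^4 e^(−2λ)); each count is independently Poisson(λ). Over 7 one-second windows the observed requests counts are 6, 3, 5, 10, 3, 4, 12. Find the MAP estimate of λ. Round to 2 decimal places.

Σxᵢ = 6+3+5+10+3+4+12 = 43, with n = 7.
Posterior ∝ λ^4e^(−2λ) · λ^43e^(−7λ) = λ^47e^(−9λ), i.e. Gamma(shape=48, rate=9).
The mode of a Gamma(a, b) with a ≥ 1 (shape–rate) is (a−1)/b = 47/9 ≈ 5.22.

λ̂_MAP = 5.22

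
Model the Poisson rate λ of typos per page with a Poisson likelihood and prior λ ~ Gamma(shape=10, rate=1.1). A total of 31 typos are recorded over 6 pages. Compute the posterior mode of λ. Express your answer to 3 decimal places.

Σxᵢ = 31, n = 6.
Posterior ∝ λ^9e^(−1.1λ) · λ^31e^(−6λ) = λ^40e^(−7.1λ), i.e. Gamma(shape=41, rate=7.1).
The mode of a Gamma(a, b) with a ≥ 1 (shape–rate) is (a−1)/b = 40/7.1 ≈ 5.634.

λ̂_MAP = 5.634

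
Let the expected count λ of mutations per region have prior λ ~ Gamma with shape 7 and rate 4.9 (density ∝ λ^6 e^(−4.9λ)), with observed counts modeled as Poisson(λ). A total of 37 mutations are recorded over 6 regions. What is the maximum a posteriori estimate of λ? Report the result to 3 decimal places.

Σxᵢ = 37, n = 6.
Posterior ∝ λ^6e^(−4.9λ) · λ^37e^(−6λ) = λ^43e^(−10.9λ), i.e. Gamma(shape=44, rate=10.9).
The mode of a Gamma(a, b) with a ≥ 1 (shape–rate) is (a−1)/b = 43/10.9 ≈ 3.945.

λ̂_MAP = 3.945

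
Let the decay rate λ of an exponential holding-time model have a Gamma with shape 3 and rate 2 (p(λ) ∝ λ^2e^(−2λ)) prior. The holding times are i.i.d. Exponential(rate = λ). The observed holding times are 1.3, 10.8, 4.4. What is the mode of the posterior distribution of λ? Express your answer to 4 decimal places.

λ̂_MAP = 0.2703

The Exponential(rate=λ) likelihood is ∝ λ^n e^(−λΣtᵢ). Here n = 3 and Σtᵢ = 1.3 + 10.8 + 4.4 = 16.5.
Posterior ∝ λ^2e^(−2λ) · λ^3e^(−16.5λ) = λ^5e^(−18.5λ), i.e. Gamma(6, 18.5).
Mode = (a−1)/b = 5/18.5 ≈ 0.2703.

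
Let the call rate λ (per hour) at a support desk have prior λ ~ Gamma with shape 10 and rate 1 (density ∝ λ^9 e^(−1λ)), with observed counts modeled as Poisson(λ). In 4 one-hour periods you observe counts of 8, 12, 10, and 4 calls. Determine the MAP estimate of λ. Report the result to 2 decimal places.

Σxᵢ = 8+12+10+4 = 34, with n = 4.
Posterior ∝ λ^9e^(−1λ) · λ^34e^(−4λ) = λ^43e^(−5λ), i.e. Gamma(shape=44, rate=5).
The mode of a Gamma(a, b) with a ≥ 1 (shape–rate) is (a−1)/b = 43/5 ≈ 8.60.

λ̂_MAP = 8.60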